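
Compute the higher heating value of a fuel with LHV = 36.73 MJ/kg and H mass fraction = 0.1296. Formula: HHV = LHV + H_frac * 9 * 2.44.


HHV = LHV + H_frac * 9 * 2.44
= 36.73 + 0.1296 * 9 * 2.44
= 39.5760 MJ/kg

39.5760 MJ/kg


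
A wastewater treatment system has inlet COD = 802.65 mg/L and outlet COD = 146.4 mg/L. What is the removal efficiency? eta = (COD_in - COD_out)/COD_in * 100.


eta = (COD_in - COD_out) / COD_in * 100
= (802.65 - 146.4) / 802.65 * 100
= 81.7604%

81.7604%


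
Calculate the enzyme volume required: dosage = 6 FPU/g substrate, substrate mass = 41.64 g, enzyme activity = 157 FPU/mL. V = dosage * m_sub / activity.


V = dosage * m_sub / activity
V = 6 * 41.64 / 157
V = 1.5913 mL

1.5913 mL


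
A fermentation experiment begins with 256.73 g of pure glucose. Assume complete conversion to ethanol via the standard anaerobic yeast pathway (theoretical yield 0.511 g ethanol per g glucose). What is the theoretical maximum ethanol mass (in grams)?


Theoretical ethanol yield: m_EtOH = 0.511 * m_glucose
m_EtOH = 0.511 * 256.73 = 131.1890 g

131.1890 g


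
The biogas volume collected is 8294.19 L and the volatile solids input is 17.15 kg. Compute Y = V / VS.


Y = V / VS
= 8294.19 / 17.15
= 483.6262 L/kg VS

483.6262 L/kg VS


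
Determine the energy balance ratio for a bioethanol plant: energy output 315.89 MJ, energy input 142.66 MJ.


EROI = E_out / E_in
= 315.89 / 142.66
= 2.2143

2.2143


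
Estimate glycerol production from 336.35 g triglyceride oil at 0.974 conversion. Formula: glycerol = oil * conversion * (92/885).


glycerol = oil * conv * (92/885)
= 336.35 * 0.974 * 92 / 885
= 34.0561 g

34.0561 g


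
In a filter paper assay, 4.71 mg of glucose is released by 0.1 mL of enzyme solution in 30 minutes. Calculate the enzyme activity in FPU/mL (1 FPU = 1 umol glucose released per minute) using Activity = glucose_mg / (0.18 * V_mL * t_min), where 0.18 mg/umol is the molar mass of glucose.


Activity = glucose_mg / (0.18 mg/umol * V_mL * t_min)
= 4.71 / (0.18 * 0.1 * 30)
= 8.7222 FPU/mL

8.7222 FPU/mL


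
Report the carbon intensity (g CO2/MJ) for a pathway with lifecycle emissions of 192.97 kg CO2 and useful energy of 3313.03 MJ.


CI = CO2 * 1000 / E
= 192.97 * 1000 / 3313.03
= 58.2458 g CO2/MJ

58.2458 g CO2/MJ


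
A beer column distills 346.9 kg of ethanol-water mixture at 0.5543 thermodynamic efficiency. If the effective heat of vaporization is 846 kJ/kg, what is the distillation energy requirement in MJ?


E = m * 846 / (eta * 1000)
= 346.9 * 846 / (0.5543 * 1000)
= 529.4559 MJ

529.4559 MJ


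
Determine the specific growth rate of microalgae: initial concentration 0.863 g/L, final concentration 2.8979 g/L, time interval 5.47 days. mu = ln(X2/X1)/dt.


mu = ln(X2/X1) / dt
= ln(2.8979/0.863) / 5.47
= 0.2214 per day

0.2214 per day


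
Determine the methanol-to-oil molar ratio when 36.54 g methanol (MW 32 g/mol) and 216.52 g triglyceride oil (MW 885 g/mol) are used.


Molar ratio = n_MeOH / n_oil = (MeOH/32) / (oil/885) = (MeOH * 885) / (32 * oil)
= (36.54 * 885) / (32 * 216.52)
= 4.6673

4.6673


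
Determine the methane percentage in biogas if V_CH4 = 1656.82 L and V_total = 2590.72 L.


CH4% = V_CH4 / V_total * 100
= 1656.82 / 2590.72 * 100
= 63.9521%

63.9521%


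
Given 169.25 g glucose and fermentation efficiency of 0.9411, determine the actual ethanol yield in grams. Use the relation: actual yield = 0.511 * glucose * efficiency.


Actual ethanol: m = 0.511 * 169.25 * 0.9411
m = 81.3927 g

81.3927 g


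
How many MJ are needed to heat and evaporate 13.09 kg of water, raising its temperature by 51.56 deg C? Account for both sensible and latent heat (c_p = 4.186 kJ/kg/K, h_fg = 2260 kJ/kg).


E = m_water * (4.186 * dT + 2260) / 1000
= 13.09 * (4.186 * 51.56 + 2260) / 1000
= 32.4086 MJ

32.4086 MJ


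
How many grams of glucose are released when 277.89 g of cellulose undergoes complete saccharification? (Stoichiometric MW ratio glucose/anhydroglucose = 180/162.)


glucose = cellulose * 180/162
= 277.89 * 180/162
= 308.7667 g

308.7667 g


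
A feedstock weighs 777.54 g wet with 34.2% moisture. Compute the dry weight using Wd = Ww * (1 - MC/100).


Wd = Ww * (1 - MC/100)
= 777.54 * (1 - 34.2/100)
= 511.6213 g

511.6213 g


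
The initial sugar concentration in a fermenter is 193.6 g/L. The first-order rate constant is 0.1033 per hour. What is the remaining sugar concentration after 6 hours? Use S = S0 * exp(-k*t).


S = S0 * exp(-k * t)
S = 193.6 * exp(-0.1033 * 6)
S = 104.1669 g/L

104.1669 g/L


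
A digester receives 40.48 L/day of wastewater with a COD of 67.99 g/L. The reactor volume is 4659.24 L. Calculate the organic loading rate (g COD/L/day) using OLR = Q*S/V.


OLR = Q * S / V
= 40.48 * 67.99 / 4659.24
= 0.5907 g/L/day

0.5907 g/L/day


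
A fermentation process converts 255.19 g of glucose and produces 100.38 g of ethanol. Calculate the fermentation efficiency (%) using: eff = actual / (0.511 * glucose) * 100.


Fermentation efficiency = (actual / (0.511 * glucose)) * 100
= (100.38 / (0.511 * 255.19)) * 100
= 76.9773%

76.9773%


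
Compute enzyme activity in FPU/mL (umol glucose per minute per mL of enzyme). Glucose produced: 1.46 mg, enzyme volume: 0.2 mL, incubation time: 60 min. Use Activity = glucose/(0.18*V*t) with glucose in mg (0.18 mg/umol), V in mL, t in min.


Activity = glucose_mg / (0.18 mg/umol * V_mL * t_min)
= 1.46 / (0.18 * 0.2 * 60)
= 0.6759 FPU/mL

0.6759 FPU/mL


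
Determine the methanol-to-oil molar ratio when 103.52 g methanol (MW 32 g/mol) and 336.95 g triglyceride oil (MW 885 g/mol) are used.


Molar ratio = n_MeOH / n_oil = (MeOH/32) / (oil/885) = (MeOH * 885) / (32 * oil)
= (103.52 * 885) / (32 * 336.95)
= 8.4967

8.4967


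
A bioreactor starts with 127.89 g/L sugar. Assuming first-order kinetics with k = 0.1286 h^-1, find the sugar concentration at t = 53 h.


S = S0 * exp(-k * t)
S = 127.89 * exp(-0.1286 * 53)
S = 0.1402 g/L

0.1402 g/L


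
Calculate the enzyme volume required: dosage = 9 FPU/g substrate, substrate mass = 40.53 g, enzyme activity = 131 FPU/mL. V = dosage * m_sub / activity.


V = dosage * m_sub / activity
V = 9 * 40.53 / 131
V = 2.7845 mL

2.7845 mL


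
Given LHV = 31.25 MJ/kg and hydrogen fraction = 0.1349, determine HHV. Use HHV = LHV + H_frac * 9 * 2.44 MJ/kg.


HHV = LHV + H_frac * 9 * 2.44
= 31.25 + 0.1349 * 9 * 2.44
= 34.2124 MJ/kg

34.2124 MJ/kg


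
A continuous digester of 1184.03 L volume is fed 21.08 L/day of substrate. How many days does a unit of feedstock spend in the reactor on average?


HRT = V / Q
= 1184.03 / 21.08
= 56.1684 days

56.1684 days


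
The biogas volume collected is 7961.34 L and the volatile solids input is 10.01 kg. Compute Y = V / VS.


Y = V / VS
= 7961.34 / 10.01
= 795.3387 L/kg VS

795.3387 L/kg VS


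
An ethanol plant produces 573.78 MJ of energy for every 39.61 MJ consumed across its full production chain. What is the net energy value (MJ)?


NEV = E_out - E_in
= 573.78 - 39.61
= 534.1700 MJ

534.1700 MJ


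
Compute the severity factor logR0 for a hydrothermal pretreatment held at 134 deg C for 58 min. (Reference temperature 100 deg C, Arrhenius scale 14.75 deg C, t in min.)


logR0 = log10(t * exp((T - 100) / 14.75))
= log10(58 * exp((134 - 100) / 14.75))
= 2.7645

2.7645


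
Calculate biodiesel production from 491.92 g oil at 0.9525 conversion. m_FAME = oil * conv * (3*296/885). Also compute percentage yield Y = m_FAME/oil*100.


m_FAME = oil * conv * (3 * 296 / 885) = oil * conv * (888/885)
= 491.92 * 0.9525 * 888 / 885
= 470.1421 g
Y = m_FAME / oil * 100 = conv * (888/885) * 100
= 0.9525 * 888 / 885 * 100
= 95.57%

470.1421 g FAME; Y = 95.57%


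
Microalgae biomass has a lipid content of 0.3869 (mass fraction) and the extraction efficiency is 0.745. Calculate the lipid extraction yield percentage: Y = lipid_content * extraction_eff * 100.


Y = lipid_content * extraction_eff * 100
= 0.3869 * 0.745 * 100
= 28.8240%

28.8240%


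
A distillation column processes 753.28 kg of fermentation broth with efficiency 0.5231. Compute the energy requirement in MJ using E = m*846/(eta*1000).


E = m * 846 / (eta * 1000)
= 753.28 * 846 / (0.5231 * 1000)
= 1218.2659 MJ

1218.2659 MJ


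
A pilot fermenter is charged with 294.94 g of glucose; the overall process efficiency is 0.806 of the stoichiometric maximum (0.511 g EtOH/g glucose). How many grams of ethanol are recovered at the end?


Actual ethanol: m = 0.511 * 294.94 * 0.806
m = 121.4758 g

121.4758 g


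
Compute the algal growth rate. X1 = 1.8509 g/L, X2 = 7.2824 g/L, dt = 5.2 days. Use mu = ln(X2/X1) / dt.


mu = ln(X2/X1) / dt
= ln(7.2824/1.8509) / 5.2
= 0.2634 per day

0.2634 per day


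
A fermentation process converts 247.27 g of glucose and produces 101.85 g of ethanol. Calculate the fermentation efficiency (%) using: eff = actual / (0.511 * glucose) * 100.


Fermentation efficiency = (actual / (0.511 * glucose)) * 100
= (101.85 / (0.511 * 247.27)) * 100
= 80.6062%

80.6062%


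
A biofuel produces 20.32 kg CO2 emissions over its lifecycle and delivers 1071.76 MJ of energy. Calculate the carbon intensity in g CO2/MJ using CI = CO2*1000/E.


CI = CO2 * 1000 / E
= 20.32 * 1000 / 1071.76
= 18.9595 g CO2/MJ

18.9595 g CO2/MJ


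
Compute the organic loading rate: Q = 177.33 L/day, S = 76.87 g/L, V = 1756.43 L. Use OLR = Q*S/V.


OLR = Q * S / V
= 177.33 * 76.87 / 1756.43
= 7.7608 g/L/day

7.7608 g/L/day


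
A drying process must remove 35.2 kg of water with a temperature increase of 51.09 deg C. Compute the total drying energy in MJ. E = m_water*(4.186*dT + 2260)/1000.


E = m_water * (4.186 * dT + 2260) / 1000
= 35.2 * (4.186 * 51.09 + 2260) / 1000
= 87.0800 MJ

87.0800 MJ


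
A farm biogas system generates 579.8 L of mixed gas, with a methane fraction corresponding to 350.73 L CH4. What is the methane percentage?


CH4% = V_CH4 / V_total * 100
= 350.73 / 579.8 * 100
= 60.4915%

60.4915%


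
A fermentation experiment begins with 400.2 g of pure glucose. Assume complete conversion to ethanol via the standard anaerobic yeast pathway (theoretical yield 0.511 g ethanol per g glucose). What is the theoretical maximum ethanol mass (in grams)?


Theoretical ethanol yield: m_EtOH = 0.511 * m_glucose
m_EtOH = 0.511 * 400.2 = 204.5022 g

204.5022 g


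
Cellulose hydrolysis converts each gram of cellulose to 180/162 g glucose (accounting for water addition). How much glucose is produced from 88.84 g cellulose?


glucose = cellulose * 180/162
= 88.84 * 180/162
= 98.7111 g

98.7111 g


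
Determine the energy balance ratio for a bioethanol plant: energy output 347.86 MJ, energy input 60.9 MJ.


EROI = E_out / E_in
= 347.86 / 60.9
= 5.7120

5.7120


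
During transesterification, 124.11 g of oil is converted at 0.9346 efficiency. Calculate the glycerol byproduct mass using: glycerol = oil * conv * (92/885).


glycerol = oil * conv * (92/885)
= 124.11 * 0.9346 * 92 / 885
= 12.0581 g

12.0581 g


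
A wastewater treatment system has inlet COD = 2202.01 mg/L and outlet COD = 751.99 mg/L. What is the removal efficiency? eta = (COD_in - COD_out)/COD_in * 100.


eta = (COD_in - COD_out) / COD_in * 100
= (2202.01 - 751.99) / 2202.01 * 100
= 65.8498%

65.8498%


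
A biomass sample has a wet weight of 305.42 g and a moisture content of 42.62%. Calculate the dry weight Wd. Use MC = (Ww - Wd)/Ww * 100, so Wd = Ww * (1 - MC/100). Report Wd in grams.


Wd = Ww * (1 - MC/100)
= 305.42 * (1 - 42.62/100)
= 175.2500 g

175.2500 g


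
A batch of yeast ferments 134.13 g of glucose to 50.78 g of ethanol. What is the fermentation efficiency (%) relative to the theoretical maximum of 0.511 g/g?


Fermentation efficiency = (actual / (0.511 * glucose)) * 100
= (50.78 / (0.511 * 134.13)) * 100
= 74.0877%

74.0877%


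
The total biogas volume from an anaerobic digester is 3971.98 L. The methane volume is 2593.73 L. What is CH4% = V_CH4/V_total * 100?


CH4% = V_CH4 / V_total * 100
= 2593.73 / 3971.98 * 100
= 65.3007%

65.3007%


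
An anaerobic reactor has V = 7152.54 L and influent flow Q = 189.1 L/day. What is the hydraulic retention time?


HRT = V / Q
= 7152.54 / 189.1
= 37.8241 days

37.8241 days


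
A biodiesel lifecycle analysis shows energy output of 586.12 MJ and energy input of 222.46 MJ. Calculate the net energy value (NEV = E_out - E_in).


NEV = E_out - E_in
= 586.12 - 222.46
= 363.6600 MJ

363.6600 MJ


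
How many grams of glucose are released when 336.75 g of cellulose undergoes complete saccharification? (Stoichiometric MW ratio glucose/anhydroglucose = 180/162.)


glucose = cellulose * 180/162
= 336.75 * 180/162
= 374.1667 g

374.1667 g


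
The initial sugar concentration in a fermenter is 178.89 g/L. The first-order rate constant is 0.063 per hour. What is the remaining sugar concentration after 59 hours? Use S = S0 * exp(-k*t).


S = S0 * exp(-k * t)
S = 178.89 * exp(-0.063 * 59)
S = 4.3482 g/L

4.3482 g/L


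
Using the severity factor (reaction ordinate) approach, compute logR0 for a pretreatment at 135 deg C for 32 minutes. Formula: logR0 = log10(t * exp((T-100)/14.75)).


logR0 = log10(t * exp((T - 100) / 14.75))
= log10(32 * exp((135 - 100) / 14.75))
= 2.5357

2.5357


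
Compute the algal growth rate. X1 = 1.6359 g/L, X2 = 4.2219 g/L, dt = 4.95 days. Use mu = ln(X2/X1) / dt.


mu = ln(X2/X1) / dt
= ln(4.2219/1.6359) / 4.95
= 0.1915 per day

0.1915 per day


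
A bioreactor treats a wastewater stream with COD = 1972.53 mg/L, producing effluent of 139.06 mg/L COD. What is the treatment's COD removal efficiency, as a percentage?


eta = (COD_in - COD_out) / COD_in * 100
= (1972.53 - 139.06) / 1972.53 * 100
= 92.9502%

92.9502%


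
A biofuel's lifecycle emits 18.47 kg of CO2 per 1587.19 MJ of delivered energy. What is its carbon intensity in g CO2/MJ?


CI = CO2 * 1000 / E
= 18.47 * 1000 / 1587.19
= 11.6369 g CO2/MJ

11.6369 g CO2/MJ


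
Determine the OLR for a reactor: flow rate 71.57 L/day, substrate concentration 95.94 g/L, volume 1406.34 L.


OLR = Q * S / V
= 71.57 * 95.94 / 1406.34
= 4.8825 g/L/day

4.8825 g/L/day


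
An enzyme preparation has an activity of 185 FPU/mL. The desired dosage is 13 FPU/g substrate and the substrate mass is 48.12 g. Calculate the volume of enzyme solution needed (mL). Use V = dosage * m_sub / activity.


V = dosage * m_sub / activity
V = 13 * 48.12 / 185
V = 3.3814 mL

3.3814 mL


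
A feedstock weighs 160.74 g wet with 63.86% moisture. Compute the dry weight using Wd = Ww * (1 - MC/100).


Wd = Ww * (1 - MC/100)
= 160.74 * (1 - 63.86/100)
= 58.0914 g

58.0914 g


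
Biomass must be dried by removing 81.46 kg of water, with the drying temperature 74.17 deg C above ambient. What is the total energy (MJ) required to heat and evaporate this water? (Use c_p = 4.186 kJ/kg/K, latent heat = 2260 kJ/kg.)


E = m_water * (4.186 * dT + 2260) / 1000
= 81.46 * (4.186 * 74.17 + 2260) / 1000
= 209.3909 MJ

209.3909 MJ


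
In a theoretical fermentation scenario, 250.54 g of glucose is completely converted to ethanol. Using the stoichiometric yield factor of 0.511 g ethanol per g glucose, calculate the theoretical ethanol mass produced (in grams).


Theoretical ethanol yield: m_EtOH = 0.511 * m_glucose
m_EtOH = 0.511 * 250.54 = 128.0259 g

128.0259 g


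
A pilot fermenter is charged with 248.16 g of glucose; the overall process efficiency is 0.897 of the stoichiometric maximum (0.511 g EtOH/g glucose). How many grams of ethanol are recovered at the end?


Actual ethanol: m = 0.511 * 248.16 * 0.897
m = 113.7484 g

113.7484 g


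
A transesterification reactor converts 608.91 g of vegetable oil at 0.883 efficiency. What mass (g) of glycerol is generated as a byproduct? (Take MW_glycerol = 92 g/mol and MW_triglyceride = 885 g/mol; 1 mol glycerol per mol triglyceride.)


glycerol = oil * conv * (92/885)
= 608.91 * 0.883 * 92 / 885
= 55.8931 g

55.8931 g


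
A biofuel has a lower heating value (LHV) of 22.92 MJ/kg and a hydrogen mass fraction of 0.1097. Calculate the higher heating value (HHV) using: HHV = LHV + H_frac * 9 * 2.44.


HHV = LHV + H_frac * 9 * 2.44
= 22.92 + 0.1097 * 9 * 2.44
= 25.3290 MJ/kg

25.3290 MJ/kg


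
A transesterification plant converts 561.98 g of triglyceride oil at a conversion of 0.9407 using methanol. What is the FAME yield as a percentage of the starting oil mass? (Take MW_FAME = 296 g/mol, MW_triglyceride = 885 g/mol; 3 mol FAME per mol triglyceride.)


m_FAME = oil * conv * (3 * 296 / 885) = oil * conv * (888/885)
= 561.98 * 0.9407 * 888 / 885
= 530.4466 g
Y = m_FAME / oil * 100 = conv * (888/885) * 100
= 0.9407 * 888 / 885 * 100
= 94.39%

94.39%


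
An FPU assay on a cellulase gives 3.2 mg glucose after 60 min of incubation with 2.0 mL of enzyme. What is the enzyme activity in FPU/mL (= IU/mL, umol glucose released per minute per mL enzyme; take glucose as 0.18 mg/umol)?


Activity = glucose_mg / (0.18 mg/umol * V_mL * t_min)
= 3.2 / (0.18 * 2.0 * 60)
= 0.1481 FPU/mL

0.1481 FPU/mL


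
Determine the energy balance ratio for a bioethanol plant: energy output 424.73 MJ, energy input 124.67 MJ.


EROI = E_out / E_in
= 424.73 / 124.67
= 3.4068

3.4068


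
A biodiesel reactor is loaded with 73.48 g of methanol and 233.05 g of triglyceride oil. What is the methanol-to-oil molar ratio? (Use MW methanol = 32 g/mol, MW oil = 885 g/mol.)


Molar ratio = n_MeOH / n_oil = (MeOH/32) / (oil/885) = (MeOH * 885) / (32 * oil)
= (73.48 * 885) / (32 * 233.05)
= 8.7199

8.7199


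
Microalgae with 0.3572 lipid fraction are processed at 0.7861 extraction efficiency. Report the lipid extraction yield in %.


Y = lipid_content * extraction_eff * 100
= 0.3572 * 0.7861 * 100
= 28.0795%

28.0795%


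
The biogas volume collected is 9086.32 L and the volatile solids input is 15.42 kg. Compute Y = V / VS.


Y = V / VS
= 9086.32 / 15.42
= 589.2555 L/kg VS

589.2555 L/kg VS


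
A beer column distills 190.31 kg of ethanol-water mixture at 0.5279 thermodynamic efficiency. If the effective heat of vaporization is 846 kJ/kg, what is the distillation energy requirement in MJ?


E = m * 846 / (eta * 1000)
= 190.31 * 846 / (0.5279 * 1000)
= 304.9863 MJ

304.9863 MJ


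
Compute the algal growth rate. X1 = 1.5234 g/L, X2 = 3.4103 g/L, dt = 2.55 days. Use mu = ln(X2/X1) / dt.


mu = ln(X2/X1) / dt
= ln(3.4103/1.5234) / 2.55
= 0.3160 per day

0.3160 per day


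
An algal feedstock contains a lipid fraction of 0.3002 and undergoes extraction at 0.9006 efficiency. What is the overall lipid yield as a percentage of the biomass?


Y = lipid_content * extraction_eff * 100
= 0.3002 * 0.9006 * 100
= 27.0360%

27.0360%


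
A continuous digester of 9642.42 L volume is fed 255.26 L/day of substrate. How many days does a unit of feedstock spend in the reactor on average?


HRT = V / Q
= 9642.42 / 255.26
= 37.7749 days

37.7749 days


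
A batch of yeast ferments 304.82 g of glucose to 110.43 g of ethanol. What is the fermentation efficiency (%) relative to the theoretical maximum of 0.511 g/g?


Fermentation efficiency = (actual / (0.511 * glucose)) * 100
= (110.43 / (0.511 * 304.82)) * 100
= 70.8962%

70.8962%


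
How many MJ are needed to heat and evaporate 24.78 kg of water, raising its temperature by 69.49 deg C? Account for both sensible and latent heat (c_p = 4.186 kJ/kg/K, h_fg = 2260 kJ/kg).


E = m_water * (4.186 * dT + 2260) / 1000
= 24.78 * (4.186 * 69.49 + 2260) / 1000
= 63.2109 MJ

63.2109 MJ


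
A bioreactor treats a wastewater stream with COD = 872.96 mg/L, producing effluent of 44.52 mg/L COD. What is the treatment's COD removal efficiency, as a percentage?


eta = (COD_in - COD_out) / COD_in * 100
= (872.96 - 44.52) / 872.96 * 100
= 94.9001%

94.9001%


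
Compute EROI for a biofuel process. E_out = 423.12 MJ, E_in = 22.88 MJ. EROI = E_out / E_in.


EROI = E_out / E_in
= 423.12 / 22.88
= 18.4930

18.4930


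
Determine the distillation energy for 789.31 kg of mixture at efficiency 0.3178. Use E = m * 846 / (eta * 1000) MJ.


E = m * 846 / (eta * 1000)
= 789.31 * 846 / (0.3178 * 1000)
= 2101.1840 MJ

2101.1840 MJ


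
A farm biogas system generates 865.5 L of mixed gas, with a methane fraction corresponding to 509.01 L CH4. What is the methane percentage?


CH4% = V_CH4 / V_total * 100
= 509.01 / 865.5 * 100
= 58.8111%

58.8111%


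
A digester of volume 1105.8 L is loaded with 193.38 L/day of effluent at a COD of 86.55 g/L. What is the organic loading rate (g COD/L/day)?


OLR = Q * S / V
= 193.38 * 86.55 / 1105.8
= 15.1357 g/L/day

15.1357 g/L/day


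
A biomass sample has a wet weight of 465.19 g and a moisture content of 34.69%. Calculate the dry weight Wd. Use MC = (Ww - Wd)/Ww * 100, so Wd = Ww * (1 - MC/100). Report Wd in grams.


Wd = Ww * (1 - MC/100)
= 465.19 * (1 - 34.69/100)
= 303.8156 g

303.8156 g


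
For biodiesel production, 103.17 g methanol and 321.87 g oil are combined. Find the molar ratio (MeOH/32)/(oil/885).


Molar ratio = n_MeOH / n_oil = (MeOH/32) / (oil/885) = (MeOH * 885) / (32 * oil)
= (103.17 * 885) / (32 * 321.87)
= 8.8647

8.8647


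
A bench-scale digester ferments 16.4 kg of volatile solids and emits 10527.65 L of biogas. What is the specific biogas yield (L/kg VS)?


Y = V / VS
= 10527.65 / 16.4
= 641.9299 L/kg VS

641.9299 L/kg VS


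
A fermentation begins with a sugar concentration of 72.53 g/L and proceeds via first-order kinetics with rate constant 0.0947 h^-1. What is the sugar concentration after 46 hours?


S = S0 * exp(-k * t)
S = 72.53 * exp(-0.0947 * 46)
S = 0.9303 g/L

0.9303 g/L


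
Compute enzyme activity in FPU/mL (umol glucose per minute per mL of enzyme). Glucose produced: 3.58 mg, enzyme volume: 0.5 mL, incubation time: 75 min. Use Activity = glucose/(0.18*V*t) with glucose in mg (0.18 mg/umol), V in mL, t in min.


Activity = glucose_mg / (0.18 mg/umol * V_mL * t_min)
= 3.58 / (0.18 * 0.5 * 75)
= 0.5304 FPU/mL

0.5304 FPU/mL


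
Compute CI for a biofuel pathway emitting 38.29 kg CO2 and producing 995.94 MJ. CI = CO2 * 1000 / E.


CI = CO2 * 1000 / E
= 38.29 * 1000 / 995.94
= 38.4461 g CO2/MJ

38.4461 g CO2/MJ


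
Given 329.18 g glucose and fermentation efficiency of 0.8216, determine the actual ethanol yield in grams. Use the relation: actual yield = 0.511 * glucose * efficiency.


Actual ethanol: m = 0.511 * 329.18 * 0.8216
m = 138.2021 g

138.2021 g


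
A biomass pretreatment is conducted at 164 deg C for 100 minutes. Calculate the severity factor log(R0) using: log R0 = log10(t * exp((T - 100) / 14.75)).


logR0 = log10(t * exp((T - 100) / 14.75))
= log10(100 * exp((164 - 100) / 14.75))
= 3.8844

3.8844


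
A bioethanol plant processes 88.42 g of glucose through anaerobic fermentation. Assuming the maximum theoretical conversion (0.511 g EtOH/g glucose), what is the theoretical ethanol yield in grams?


Theoretical ethanol yield: m_EtOH = 0.511 * m_glucose
m_EtOH = 0.511 * 88.42 = 45.1826 g

45.1826 g


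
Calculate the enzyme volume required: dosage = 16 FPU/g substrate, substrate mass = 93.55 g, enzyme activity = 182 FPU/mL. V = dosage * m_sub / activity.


V = dosage * m_sub / activity
V = 16 * 93.55 / 182
V = 8.2242 mL

8.2242 mL


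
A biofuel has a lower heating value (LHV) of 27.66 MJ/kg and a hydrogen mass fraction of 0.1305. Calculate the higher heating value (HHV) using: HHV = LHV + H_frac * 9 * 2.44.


HHV = LHV + H_frac * 9 * 2.44
= 27.66 + 0.1305 * 9 * 2.44
= 30.5258 MJ/kg

30.5258 MJ/kg


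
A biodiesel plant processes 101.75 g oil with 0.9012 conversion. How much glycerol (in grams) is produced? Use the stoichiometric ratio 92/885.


glycerol = oil * conv * (92/885)
= 101.75 * 0.9012 * 92 / 885
= 9.5324 g

9.5324 g


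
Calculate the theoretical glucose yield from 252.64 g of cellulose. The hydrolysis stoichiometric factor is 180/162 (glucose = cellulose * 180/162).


glucose = cellulose * 180/162
= 252.64 * 180/162
= 280.7111 g

280.7111 g


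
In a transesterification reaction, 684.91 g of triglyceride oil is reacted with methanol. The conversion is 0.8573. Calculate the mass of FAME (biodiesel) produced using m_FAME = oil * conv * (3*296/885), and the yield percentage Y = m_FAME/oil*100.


m_FAME = oil * conv * (3 * 296 / 885) = oil * conv * (888/885)
= 684.91 * 0.8573 * 888 / 885
= 589.1638 g
Y = m_FAME / oil * 100 = conv * (888/885) * 100
= 0.8573 * 888 / 885 * 100
= 86.02%

589.1638 g FAME; Y = 86.02%


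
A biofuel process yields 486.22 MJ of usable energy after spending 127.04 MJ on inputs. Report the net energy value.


NEV = E_out - E_in
= 486.22 - 127.04
= 359.1800 MJ

359.1800 MJ


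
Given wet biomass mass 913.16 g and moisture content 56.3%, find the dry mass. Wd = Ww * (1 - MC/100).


Wd = Ww * (1 - MC/100)
= 913.16 * (1 - 56.3/100)
= 399.0509 g

399.0509 g


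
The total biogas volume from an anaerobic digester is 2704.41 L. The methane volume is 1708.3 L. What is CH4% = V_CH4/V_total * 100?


CH4% = V_CH4 / V_total * 100
= 1708.3 / 2704.41 * 100
= 63.1672%

63.1672%


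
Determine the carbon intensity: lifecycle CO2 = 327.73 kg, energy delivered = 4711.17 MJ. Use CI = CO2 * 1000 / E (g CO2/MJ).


CI = CO2 * 1000 / E
= 327.73 * 1000 / 4711.17
= 69.5645 g CO2/MJ

69.5645 g CO2/MJ


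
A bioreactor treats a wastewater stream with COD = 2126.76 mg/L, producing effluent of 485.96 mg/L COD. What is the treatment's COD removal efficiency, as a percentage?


eta = (COD_in - COD_out) / COD_in * 100
= (2126.76 - 485.96) / 2126.76 * 100
= 77.1502%

77.1502%


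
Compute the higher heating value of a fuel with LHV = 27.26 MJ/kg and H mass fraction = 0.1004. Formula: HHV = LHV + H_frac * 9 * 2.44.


HHV = LHV + H_frac * 9 * 2.44
= 27.26 + 0.1004 * 9 * 2.44
= 29.4648 MJ/kg

29.4648 MJ/kg


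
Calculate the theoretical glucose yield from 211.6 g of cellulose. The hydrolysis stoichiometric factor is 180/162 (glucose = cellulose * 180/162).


glucose = cellulose * 180/162
= 211.6 * 180/162
= 235.1111 g

235.1111 g


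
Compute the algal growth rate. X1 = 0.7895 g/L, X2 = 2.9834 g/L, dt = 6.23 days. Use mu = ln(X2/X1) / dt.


mu = ln(X2/X1) / dt
= ln(2.9834/0.7895) / 6.23
= 0.2134 per day

0.2134 per day


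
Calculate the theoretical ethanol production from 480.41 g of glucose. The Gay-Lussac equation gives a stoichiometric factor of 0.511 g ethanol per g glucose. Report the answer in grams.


Theoretical ethanol yield: m_EtOH = 0.511 * m_glucose
m_EtOH = 0.511 * 480.41 = 245.4895 g

245.4895 g


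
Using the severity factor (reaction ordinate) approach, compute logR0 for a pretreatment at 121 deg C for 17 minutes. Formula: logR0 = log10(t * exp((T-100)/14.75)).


logR0 = log10(t * exp((T - 100) / 14.75))
= log10(17 * exp((121 - 100) / 14.75))
= 1.8488

1.8488


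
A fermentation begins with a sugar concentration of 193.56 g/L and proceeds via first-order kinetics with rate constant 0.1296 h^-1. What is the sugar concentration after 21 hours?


S = S0 * exp(-k * t)
S = 193.56 * exp(-0.1296 * 21)
S = 12.7303 g/L

12.7303 g/L


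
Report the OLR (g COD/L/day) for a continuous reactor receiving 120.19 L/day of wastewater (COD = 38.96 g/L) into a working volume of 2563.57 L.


OLR = Q * S / V
= 120.19 * 38.96 / 2563.57
= 1.8266 g/L/day

1.8266 g/L/day


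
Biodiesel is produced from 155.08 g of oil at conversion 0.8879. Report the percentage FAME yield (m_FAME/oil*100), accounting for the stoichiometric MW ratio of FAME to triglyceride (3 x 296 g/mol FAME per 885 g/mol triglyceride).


m_FAME = oil * conv * (3 * 296 / 885) = oil * conv * (888/885)
= 155.08 * 0.8879 * 888 / 885
= 138.1623 g
Y = m_FAME / oil * 100 = conv * (888/885) * 100
= 0.8879 * 888 / 885 * 100
= 89.09%

89.09%


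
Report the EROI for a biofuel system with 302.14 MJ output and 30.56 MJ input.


EROI = E_out / E_in
= 302.14 / 30.56
= 9.8868

9.8868


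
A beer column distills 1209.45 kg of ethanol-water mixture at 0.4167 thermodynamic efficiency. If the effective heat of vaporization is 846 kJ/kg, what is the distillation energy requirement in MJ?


E = m * 846 / (eta * 1000)
= 1209.45 * 846 / (0.4167 * 1000)
= 2455.4708 MJ

2455.4708 MJ


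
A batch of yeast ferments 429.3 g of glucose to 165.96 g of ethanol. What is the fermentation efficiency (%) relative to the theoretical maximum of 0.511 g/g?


Fermentation efficiency = (actual / (0.511 * glucose)) * 100
= (165.96 / (0.511 * 429.3)) * 100
= 75.6522%

75.6522%


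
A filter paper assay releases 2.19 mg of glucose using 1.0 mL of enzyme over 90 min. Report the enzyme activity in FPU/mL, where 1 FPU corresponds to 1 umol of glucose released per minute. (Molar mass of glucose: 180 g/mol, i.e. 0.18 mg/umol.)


Activity = glucose_mg / (0.18 mg/umol * V_mL * t_min)
= 2.19 / (0.18 * 1.0 * 90)
= 0.1352 FPU/mL

0.1352 FPU/mL


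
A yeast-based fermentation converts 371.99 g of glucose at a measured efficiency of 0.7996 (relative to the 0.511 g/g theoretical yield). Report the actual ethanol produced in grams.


Actual ethanol: m = 0.511 * 371.99 * 0.7996
m = 151.9935 g

151.9935 g


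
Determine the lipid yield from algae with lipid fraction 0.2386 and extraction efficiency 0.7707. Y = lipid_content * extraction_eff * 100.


Y = lipid_content * extraction_eff * 100
= 0.2386 * 0.7707 * 100
= 18.3889%

18.3889%


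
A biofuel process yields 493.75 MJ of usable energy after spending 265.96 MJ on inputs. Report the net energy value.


NEV = E_out - E_in
= 493.75 - 265.96
= 227.7900 MJ

227.7900 MJ


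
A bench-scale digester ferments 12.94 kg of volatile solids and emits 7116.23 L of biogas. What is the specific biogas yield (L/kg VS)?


Y = V / VS
= 7116.23 / 12.94
= 549.9405 L/kg VS

549.9405 L/kg VS


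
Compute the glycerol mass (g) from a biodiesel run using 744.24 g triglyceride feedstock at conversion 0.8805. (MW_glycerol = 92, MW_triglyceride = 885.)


glycerol = oil * conv * (92/885)
= 744.24 * 0.8805 * 92 / 885
= 68.1219 g

68.1219 g


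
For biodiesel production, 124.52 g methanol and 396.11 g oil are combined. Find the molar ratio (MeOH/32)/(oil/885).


Molar ratio = n_MeOH / n_oil = (MeOH/32) / (oil/885) = (MeOH * 885) / (32 * oil)
= (124.52 * 885) / (32 * 396.11)
= 8.6939

8.6939


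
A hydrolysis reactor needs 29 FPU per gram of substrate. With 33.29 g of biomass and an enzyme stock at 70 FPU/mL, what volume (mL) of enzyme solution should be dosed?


V = dosage * m_sub / activity
V = 29 * 33.29 / 70
V = 13.7916 mL

13.7916 mL


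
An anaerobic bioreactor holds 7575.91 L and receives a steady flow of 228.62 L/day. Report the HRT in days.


HRT = V / Q
= 7575.91 / 228.62
= 33.1376 days

33.1376 days


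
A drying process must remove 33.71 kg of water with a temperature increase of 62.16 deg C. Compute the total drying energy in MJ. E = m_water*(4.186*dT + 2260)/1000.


E = m_water * (4.186 * dT + 2260) / 1000
= 33.71 * (4.186 * 62.16 + 2260) / 1000
= 84.9560 MJ

84.9560 MJ


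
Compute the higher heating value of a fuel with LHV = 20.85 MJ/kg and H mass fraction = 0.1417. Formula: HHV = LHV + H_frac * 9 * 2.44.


HHV = LHV + H_frac * 9 * 2.44
= 20.85 + 0.1417 * 9 * 2.44
= 23.9617 MJ/kg

23.9617 MJ/kg


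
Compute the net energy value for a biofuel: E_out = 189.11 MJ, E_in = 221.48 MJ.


NEV = E_out - E_in
= 189.11 - 221.48
= -32.3700 MJ

-32.3700 MJ


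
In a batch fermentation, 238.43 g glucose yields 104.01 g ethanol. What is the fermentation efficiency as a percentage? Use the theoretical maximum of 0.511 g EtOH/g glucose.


Fermentation efficiency = (actual / (0.511 * glucose)) * 100
= (104.01 / (0.511 * 238.43)) * 100
= 85.3676%

85.3676%


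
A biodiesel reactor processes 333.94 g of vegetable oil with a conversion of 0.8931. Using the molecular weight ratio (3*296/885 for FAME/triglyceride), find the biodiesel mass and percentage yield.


m_FAME = oil * conv * (3 * 296 / 885) = oil * conv * (888/885)
= 333.94 * 0.8931 * 888 / 885
= 299.2528 g
Y = m_FAME / oil * 100 = conv * (888/885) * 100
= 0.8931 * 888 / 885 * 100
= 89.61%

299.2528 g FAME; Y = 89.61%


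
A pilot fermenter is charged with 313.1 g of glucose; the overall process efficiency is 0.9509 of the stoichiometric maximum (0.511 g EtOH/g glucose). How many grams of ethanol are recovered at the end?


Actual ethanol: m = 0.511 * 313.1 * 0.9509
m = 152.1384 g

152.1384 g


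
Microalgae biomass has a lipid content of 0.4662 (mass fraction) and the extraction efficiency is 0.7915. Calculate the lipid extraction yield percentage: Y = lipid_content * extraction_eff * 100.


Y = lipid_content * extraction_eff * 100
= 0.4662 * 0.7915 * 100
= 36.8997%

36.8997%


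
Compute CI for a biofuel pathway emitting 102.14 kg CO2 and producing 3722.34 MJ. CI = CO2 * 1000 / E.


CI = CO2 * 1000 / E
= 102.14 * 1000 / 3722.34
= 27.4397 g CO2/MJ

27.4397 g CO2/MJ


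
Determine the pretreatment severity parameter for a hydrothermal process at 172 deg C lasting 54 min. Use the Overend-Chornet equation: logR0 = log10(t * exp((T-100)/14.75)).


logR0 = log10(t * exp((T - 100) / 14.75))
= log10(54 * exp((172 - 100) / 14.75))
= 3.8523

3.8523


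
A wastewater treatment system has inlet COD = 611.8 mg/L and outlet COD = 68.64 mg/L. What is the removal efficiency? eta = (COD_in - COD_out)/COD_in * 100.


eta = (COD_in - COD_out) / COD_in * 100
= (611.8 - 68.64) / 611.8 * 100
= 88.7806%

88.7806%


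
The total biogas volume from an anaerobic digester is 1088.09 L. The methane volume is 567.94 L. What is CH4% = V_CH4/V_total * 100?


CH4% = V_CH4 / V_total * 100
= 567.94 / 1088.09 * 100
= 52.1960%

52.1960%


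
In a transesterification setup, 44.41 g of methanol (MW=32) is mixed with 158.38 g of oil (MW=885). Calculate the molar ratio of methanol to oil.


Molar ratio = n_MeOH / n_oil = (MeOH/32) / (oil/885) = (MeOH * 885) / (32 * oil)
= (44.41 * 885) / (32 * 158.38)
= 7.7549

7.7549


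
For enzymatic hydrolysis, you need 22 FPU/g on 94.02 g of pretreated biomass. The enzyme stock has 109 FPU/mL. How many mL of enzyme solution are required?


V = dosage * m_sub / activity
V = 22 * 94.02 / 109
V = 18.9765 mL

18.9765 mL


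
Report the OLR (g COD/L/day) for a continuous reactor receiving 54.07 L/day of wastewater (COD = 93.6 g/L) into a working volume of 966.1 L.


OLR = Q * S / V
= 54.07 * 93.6 / 966.1
= 5.2385 g/L/day

5.2385 g/L/day


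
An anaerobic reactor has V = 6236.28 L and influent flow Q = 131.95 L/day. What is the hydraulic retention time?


HRT = V / Q
= 6236.28 / 131.95
= 47.2624 days

47.2624 days


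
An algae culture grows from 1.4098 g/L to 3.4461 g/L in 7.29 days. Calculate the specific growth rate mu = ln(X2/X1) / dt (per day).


mu = ln(X2/X1) / dt
= ln(3.4461/1.4098) / 7.29
= 0.1226 per day

0.1226 per day


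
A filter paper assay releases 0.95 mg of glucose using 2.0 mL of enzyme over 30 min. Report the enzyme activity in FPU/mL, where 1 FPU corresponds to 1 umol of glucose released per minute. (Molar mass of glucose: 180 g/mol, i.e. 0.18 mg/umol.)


Activity = glucose_mg / (0.18 mg/umol * V_mL * t_min)
= 0.95 / (0.18 * 2.0 * 30)
= 0.0880 FPU/mL

0.0880 FPU/mL


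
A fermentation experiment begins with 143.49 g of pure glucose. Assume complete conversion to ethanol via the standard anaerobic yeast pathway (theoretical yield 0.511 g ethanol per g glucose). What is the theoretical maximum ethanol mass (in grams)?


Theoretical ethanol yield: m_EtOH = 0.511 * m_glucose
m_EtOH = 0.511 * 143.49 = 73.3234 g

73.3234 g


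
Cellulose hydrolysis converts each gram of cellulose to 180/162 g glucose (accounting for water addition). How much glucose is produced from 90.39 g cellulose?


glucose = cellulose * 180/162
= 90.39 * 180/162
= 100.4333 g

100.4333 g


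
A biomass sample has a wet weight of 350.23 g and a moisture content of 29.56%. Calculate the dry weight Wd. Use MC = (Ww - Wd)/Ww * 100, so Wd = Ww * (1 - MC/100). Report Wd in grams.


Wd = Ww * (1 - MC/100)
= 350.23 * (1 - 29.56/100)
= 246.7020 g

246.7020 g


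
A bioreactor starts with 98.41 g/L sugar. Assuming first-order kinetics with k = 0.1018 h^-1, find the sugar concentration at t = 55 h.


S = S0 * exp(-k * t)
S = 98.41 * exp(-0.1018 * 55)
S = 0.3643 g/L

0.3643 g/L


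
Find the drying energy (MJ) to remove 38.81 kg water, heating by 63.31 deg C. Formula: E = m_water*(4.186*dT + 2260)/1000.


E = m_water * (4.186 * dT + 2260) / 1000
= 38.81 * (4.186 * 63.31 + 2260) / 1000
= 97.9959 MJ

97.9959 MJ


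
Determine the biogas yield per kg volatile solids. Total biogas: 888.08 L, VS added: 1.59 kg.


Y = V / VS
= 888.08 / 1.59
= 558.5409 L/kg VS

558.5409 L/kg VS


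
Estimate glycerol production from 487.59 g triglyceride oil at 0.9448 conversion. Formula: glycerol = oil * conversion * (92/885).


glycerol = oil * conv * (92/885)
= 487.59 * 0.9448 * 92 / 885
= 47.8894 g

47.8894 g


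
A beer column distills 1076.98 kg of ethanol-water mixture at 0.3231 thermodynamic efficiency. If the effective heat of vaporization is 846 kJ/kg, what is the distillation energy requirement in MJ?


E = m * 846 / (eta * 1000)
= 1076.98 * 846 / (0.3231 * 1000)
= 2819.9476 MJ

2819.9476 MJ


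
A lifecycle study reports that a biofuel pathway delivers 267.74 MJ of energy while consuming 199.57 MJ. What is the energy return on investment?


EROI = E_out / E_in
= 267.74 / 199.57
= 1.3416

1.3416


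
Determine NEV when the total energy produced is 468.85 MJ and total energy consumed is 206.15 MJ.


NEV = E_out - E_in
= 468.85 - 206.15
= 262.7000 MJ

262.7000 MJ


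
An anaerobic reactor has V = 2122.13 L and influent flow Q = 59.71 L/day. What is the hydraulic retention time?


HRT = V / Q
= 2122.13 / 59.71
= 35.5406 days

35.5406 days


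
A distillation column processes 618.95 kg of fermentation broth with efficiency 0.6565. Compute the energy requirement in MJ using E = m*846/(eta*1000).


E = m * 846 / (eta * 1000)
= 618.95 * 846 / (0.6565 * 1000)
= 797.6111 MJ

797.6111 MJ


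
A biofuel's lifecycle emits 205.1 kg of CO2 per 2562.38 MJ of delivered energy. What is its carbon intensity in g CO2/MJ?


CI = CO2 * 1000 / E
= 205.1 * 1000 / 2562.38
= 80.0428 g CO2/MJ

80.0428 g CO2/MJ


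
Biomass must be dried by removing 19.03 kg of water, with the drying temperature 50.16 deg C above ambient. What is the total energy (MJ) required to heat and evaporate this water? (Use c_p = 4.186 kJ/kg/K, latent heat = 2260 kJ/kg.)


E = m_water * (4.186 * dT + 2260) / 1000
= 19.03 * (4.186 * 50.16 + 2260) / 1000
= 47.0035 MJ

47.0035 MJ


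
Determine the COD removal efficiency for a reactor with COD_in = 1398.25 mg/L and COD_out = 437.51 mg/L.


eta = (COD_in - COD_out) / COD_in * 100
= (1398.25 - 437.51) / 1398.25 * 100
= 68.7102%

68.7102%


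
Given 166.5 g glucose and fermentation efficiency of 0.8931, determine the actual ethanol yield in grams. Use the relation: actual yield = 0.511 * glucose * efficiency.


Actual ethanol: m = 0.511 * 166.5 * 0.8931
m = 75.9863 g

75.9863 g


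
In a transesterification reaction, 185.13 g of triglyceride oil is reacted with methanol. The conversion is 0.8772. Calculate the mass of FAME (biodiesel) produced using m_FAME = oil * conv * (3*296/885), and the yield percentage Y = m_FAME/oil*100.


m_FAME = oil * conv * (3 * 296 / 885) = oil * conv * (888/885)
= 185.13 * 0.8772 * 888 / 885
= 162.9465 g
Y = m_FAME / oil * 100 = conv * (888/885) * 100
= 0.8772 * 888 / 885 * 100
= 88.02%

162.9465 g FAME; Y = 88.02%
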